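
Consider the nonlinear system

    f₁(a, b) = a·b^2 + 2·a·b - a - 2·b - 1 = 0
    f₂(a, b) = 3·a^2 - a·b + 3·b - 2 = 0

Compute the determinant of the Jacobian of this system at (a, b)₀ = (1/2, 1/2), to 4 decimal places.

J = [[b^2 + 2·b - 1, 2·a·b + 2·a - 2], [6·a - b, -a + 3]].
At the point, J = [[0.2500, -0.5000], [2.5000, 2.5000]].
det J = 1.8750.

1.8750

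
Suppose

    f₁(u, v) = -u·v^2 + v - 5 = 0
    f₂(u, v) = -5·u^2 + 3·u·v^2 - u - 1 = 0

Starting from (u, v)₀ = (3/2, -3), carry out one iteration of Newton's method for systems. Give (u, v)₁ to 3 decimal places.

At (3/2, -3): F = (-21.500, 26.750).
Jacobian J = [[-v^2, -2·u·v + 1], [-10·u + 3·v^2 - 1, 6·u·v]].
At the point, J = [[-9.000, 10.000], [11.000, -27.000]] (det J = 133.000).
Solving J·Δ = −F gives Δ = (-2.353, 0.032).
Then the next iterate is (u, v)₁ = (-0.853, -2.968).

(-0.853, -2.968)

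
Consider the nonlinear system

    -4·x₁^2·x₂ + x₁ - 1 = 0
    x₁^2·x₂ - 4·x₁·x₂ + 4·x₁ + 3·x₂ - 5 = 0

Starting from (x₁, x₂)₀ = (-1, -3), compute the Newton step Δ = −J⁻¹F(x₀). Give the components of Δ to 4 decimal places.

(-0.5417, 5.6146)

At (-1, -3): F = (10.0000, -33.0000).
Jacobian J = [[-8·x₁·x₂ + 1, -4·x₁^2], [2·x₁·x₂ - 4·x₂ + 4, x₁^2 - 4·x₁ + 3]].
At the point, J = [[-23.0000, -4.0000], [22.0000, 8.0000]] (det J = -96.0000).
Solving J·Δ = −F gives Δ = (-0.5417, 5.6146).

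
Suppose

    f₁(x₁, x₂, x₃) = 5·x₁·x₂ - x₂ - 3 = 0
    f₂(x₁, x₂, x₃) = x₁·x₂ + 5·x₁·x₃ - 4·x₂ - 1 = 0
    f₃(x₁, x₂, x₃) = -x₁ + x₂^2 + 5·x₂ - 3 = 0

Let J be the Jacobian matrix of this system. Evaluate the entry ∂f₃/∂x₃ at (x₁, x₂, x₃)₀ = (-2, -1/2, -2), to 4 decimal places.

0.0000

∂f₃/∂x₃ = 0.
At (-2, -1/2, -2) this is 0.0000.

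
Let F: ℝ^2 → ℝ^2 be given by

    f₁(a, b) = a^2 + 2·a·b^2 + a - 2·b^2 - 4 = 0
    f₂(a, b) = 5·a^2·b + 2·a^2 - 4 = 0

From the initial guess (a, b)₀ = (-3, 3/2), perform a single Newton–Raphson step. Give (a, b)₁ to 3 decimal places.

(-2.111, 0.815)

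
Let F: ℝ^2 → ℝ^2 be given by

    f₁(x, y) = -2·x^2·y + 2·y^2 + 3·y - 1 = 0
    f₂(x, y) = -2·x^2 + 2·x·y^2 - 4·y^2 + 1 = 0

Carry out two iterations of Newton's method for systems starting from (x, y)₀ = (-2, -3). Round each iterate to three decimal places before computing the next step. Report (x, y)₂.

(-1.860, -0.461)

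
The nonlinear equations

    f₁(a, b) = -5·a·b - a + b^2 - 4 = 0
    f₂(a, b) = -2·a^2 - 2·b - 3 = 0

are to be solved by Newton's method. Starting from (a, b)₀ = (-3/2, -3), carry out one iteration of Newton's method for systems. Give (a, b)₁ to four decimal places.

At (-3/2, -3): F = (-16.0000, -1.5000).
Jacobian J = [[-5·b - 1, -5·a + 2·b], [-4·a, -2]].
At the point, J = [[14.0000, 1.5000], [6.0000, -2.0000]] (det J = -37.0000).
Solving J·Δ = −F gives Δ = (0.9257, 2.0270).
Then the next iterate is (a, b)₁ = (-0.5743, -0.9730).

(-0.5743, -0.9730)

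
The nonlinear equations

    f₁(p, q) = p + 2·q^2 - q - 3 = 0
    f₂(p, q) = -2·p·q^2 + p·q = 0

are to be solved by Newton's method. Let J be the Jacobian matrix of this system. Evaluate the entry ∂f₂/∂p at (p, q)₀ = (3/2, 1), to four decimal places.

∂f₂/∂p = -2·q^2 + q.
At (3/2, 1) this is -1.0000.

-1.0000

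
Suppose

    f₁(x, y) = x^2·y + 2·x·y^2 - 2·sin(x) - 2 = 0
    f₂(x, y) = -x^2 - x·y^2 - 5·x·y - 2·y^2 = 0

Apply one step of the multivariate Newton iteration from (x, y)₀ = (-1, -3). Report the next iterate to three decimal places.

At (-1, -3): F = (-21.31706, -25.000).
Jacobian J = [[2·x·y + 2·y^2 - 2·cos(x), x^2 + 4·x·y], [-2·x - y^2 - 5·y, -2·x·y - 5·x - 4·y]].
At the point, J = [[22.91940, 13.000], [8.000, 11.000]] (det J = 148.11335).
Solving J·Δ = −F gives Δ = (-0.611, 2.717).
Then the next iterate is (x, y)₁ = (-1.611, -0.283).

(-1.611, -0.283)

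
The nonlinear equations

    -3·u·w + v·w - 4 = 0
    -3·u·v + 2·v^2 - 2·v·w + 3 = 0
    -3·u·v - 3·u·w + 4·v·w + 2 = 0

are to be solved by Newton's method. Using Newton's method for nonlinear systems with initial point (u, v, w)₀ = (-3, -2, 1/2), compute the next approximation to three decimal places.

At (-3, -2, 1/2): F = (-0.500, -5.000, -15.500).
Jacobian J = [[-3·w, w, -3·u + v], [-3·v, -3·u + 4·v - 2·w, -2·v], [-3·v - 3·w, -3·u + 4·w, -3·u + 4·v]].
At the point, J = [[-1.500, 0.500, 7.000], [6.000, 0.000, 4.000], [4.500, 11.000, 1.000]] (det J = 534.000).
Solving J·Δ = −F gives Δ = (0.733, 1.096, 0.150).
Then the next iterate is (u, v, w)₁ = (-2.267, -0.904, 0.650).

(-2.267, -0.904, 0.650)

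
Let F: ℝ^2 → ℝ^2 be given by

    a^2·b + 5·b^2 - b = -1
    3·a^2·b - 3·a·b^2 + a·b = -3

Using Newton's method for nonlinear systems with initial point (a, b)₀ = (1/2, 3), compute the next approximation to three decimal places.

(0.841, 1.469)

At (1/2, 3): F = (43.750, -6.750).
Jacobian J = [[2·a·b, a^2 + 10·b - 1], [6·a·b - 3·b^2 + b, 3·a^2 - 6·a·b + a]].
At the point, J = [[3.000, 29.250], [-15.000, -7.750]] (det J = 415.500).
Solving J·Δ = −F gives Δ = (0.341, -1.531).
Then the next iterate is (a, b)₁ = (0.841, 1.469).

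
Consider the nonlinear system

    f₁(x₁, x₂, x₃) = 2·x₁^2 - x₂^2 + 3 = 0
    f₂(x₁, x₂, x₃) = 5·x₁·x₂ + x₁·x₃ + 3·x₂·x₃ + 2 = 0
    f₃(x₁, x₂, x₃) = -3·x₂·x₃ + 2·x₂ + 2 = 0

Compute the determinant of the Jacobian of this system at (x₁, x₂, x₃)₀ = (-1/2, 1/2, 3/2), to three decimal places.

J = [[4·x₁, -2·x₂, 0], [5·x₂ + x₃, 5·x₁ + 3·x₃, x₁ + 3·x₂], [0, -3·x₃ + 2, -3·x₂]].
At the point, J = [[-2.000, -1.000, 0.000], [4.000, 2.000, 1.000], [0.000, -2.500, -1.500]].
det J = -5.000.

-5.000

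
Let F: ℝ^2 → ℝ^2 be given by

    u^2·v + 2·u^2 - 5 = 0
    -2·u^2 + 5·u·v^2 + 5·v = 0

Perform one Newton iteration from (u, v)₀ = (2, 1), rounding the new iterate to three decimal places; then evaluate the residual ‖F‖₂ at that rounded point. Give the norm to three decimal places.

At (2, 1): F = (7.000, 7.000).
Jacobian J = [[2·u·v + 4·u, u^2], [-4·u + 5·v^2, 10·u·v + 5]].
At the point, J = [[12.000, 4.000], [-3.000, 25.000]] (det J = 312.000).
Solving J·Δ = −F gives Δ = (-0.471, -0.337).
Then the next iterate is (u, v)₁ = (1.529, 0.663).
Re-evaluating at (1.529, 0.663): F = (1.22567, 1.99982), so ‖F‖₂ = 2.346.

2.346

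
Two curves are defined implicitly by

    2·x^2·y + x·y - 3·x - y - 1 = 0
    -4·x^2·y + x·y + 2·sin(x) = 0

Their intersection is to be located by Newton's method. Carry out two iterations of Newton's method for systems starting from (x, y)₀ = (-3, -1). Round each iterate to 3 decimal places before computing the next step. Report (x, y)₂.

(-1.252, -12.034)

At (-3, -1): F = (-6.000, 38.71776).
Jacobian J = [[4·x·y + y - 3, 2·x^2 + x - 1], [-8·x·y + y + 2·cos(x), -4·x^2 + x]].
At the point, J = [[8.000, 14.000], [-26.97998, -39.000]] (det J = 65.71979).
Solving J·Δ = −F gives Δ = (4.687, -2.250).
Then the next iterate is (x, y)₁ = (1.687, -3.250).
Round to (1.687, -3.250) and repeat: F = (-26.79255, 33.50136), J = [[-28.181, 6.37894], [40.38012, -9.69688]].
Δ = (-2.939, -8.784), so (x, y)₂ = (-1.252, -12.034).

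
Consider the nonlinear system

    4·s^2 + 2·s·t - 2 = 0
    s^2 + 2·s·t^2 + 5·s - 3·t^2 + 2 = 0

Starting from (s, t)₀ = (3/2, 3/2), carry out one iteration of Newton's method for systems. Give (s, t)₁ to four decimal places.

At (3/2, 3/2): F = (11.5000, 11.7500).
Jacobian J = [[8·s + 2·t, 2·s], [2·s + 2·t^2 + 5, 4·s·t - 6·t]].
At the point, J = [[15.0000, 3.0000], [12.5000, 0.0000]] (det J = -37.5000).
Solving J·Δ = −F gives Δ = (-0.9400, 0.8667).
Then the next iterate is (s, t)₁ = (0.5600, 2.3667).

(0.5600, 2.3667)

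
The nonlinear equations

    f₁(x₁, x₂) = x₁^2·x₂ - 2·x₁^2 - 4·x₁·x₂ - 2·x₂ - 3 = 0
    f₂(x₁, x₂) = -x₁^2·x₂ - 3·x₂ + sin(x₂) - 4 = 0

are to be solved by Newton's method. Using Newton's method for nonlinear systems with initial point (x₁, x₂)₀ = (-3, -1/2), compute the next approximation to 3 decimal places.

At (-3, -1/2): F = (-30.500, 1.52057).
Jacobian J = [[2·x₁·x₂ - 4·x₁ - 4·x₂, x₁^2 - 4·x₁ - 2], [-2·x₁·x₂, -x₁^2 + cos(x₂) - 3]].
At the point, J = [[17.000, 19.000], [-3.000, -11.12242]] (det J = -132.08110).
Solving J·Δ = −F gives Δ = (2.350, -0.497).
Then the next iterate is (x₁, x₂)₁ = (-0.650, -0.997).

(-0.650, -0.997)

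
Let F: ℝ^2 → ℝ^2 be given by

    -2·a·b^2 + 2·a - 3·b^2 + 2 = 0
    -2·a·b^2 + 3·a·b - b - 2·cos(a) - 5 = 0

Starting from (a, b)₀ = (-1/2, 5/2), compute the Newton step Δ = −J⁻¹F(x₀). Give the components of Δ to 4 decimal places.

At (-1/2, 5/2): F = (-11.5000, -6.755165).
Jacobian J = [[-2·b^2 + 2, -4·a·b - 6·b], [-2·b^2 + 3·b + 2·sin(a), -4·a·b + 3·a - 1]].
At the point, J = [[-10.5000, -10.0000], [-5.958851, 2.5000]] (det J = -85.838511).
Solving J·Δ = −F gives Δ = (-1.1219, 0.0280).

(-1.1219, 0.0280)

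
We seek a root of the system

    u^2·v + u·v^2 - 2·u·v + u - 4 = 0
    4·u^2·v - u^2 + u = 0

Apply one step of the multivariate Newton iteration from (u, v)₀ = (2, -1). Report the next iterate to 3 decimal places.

(1.053, -1.000)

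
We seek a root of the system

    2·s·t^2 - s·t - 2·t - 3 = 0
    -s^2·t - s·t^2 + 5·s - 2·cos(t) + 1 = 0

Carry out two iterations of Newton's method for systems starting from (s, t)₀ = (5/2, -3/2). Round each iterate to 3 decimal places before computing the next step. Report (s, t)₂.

At (5/2, -3/2): F = (15.000, 17.10853).
Jacobian J = [[2·t^2 - t, 4·s·t - s - 2], [-2·s·t - t^2 + 5, -s^2 - 2·s·t + 2·sin(t)]].
At the point, J = [[6.000, -19.500], [10.250, -0.74499]] (det J = 195.40506).
Solving J·Δ = −F gives Δ = (-1.650, 0.262).
Then the next iterate is (s, t)₁ = (0.850, -1.238).
Round to (0.850, -1.238) and repeat: F = (3.13379, 4.18833), J = [[4.30329, -7.05920], [5.57196, -0.50817]].
Δ = (-0.753, -0.015), so (s, t)₂ = (0.097, -1.253).

(0.097, -1.253)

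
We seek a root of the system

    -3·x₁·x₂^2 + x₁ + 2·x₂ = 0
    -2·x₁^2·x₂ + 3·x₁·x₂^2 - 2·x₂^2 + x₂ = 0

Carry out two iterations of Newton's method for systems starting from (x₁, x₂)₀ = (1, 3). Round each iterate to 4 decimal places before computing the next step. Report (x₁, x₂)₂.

At (1, 3): F = (-20.0000, 6.0000).
Jacobian J = [[-3·x₂^2 + 1, -6·x₁·x₂ + 2], [-4·x₁·x₂ + 3·x₂^2, -2·x₁^2 + 6·x₁·x₂ - 4·x₂ + 1]].
At the point, J = [[-26.0000, -16.0000], [15.0000, 5.0000]] (det J = 110.0000).
Solving J·Δ = −F gives Δ = (0.0364, -1.3091).
Then the next iterate is (x₁, x₂)₁ = (1.0364, 1.6909).
Round to (1.0364, 1.6909) and repeat: F = (-4.471447, 1.229785), J = [[-7.577428, -8.514693], [1.567633, 2.602843]].
Δ = (-0.1831, -0.3622), so (x₁, x₂)₂ = (0.8533, 1.3287).

(0.8533, 1.3287)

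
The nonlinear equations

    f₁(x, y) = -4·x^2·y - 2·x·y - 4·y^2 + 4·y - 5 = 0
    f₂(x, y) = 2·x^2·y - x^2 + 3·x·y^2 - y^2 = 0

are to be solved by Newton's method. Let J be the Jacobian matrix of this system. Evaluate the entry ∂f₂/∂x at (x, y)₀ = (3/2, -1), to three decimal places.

∂f₂/∂x = 4·x·y - 2·x + 3·y^2.
At (3/2, -1) this is -6.000.

-6.000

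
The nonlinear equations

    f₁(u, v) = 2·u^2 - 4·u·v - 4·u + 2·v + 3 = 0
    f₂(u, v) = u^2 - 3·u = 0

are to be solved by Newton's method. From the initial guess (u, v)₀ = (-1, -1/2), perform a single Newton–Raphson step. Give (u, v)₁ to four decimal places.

At (-1, -1/2): F = (6.0000, 4.0000).
Jacobian J = [[4·u - 4·v - 4, -4·u + 2], [2·u - 3, 0]].
At the point, J = [[-6.0000, 6.0000], [-5.0000, 0.0000]] (det J = 30.0000).
Solving J·Δ = −F gives Δ = (0.8000, -0.2000).
Then the next iterate is (u, v)₁ = (-0.2000, -0.7000).

(-0.2000, -0.7000)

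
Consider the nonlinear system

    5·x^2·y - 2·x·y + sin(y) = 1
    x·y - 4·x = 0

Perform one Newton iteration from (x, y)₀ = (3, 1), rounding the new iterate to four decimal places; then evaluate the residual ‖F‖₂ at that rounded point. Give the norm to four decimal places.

2.1588

At (3, 1): F = (38.841471, -9.0000).
Jacobian J = [[10·x·y - 2·y, 5·x^2 - 2·x + cos(y)], [y - 4, x]].
At the point, J = [[28.0000, 39.540302], [-3.0000, 3.0000]] (det J = 202.620907).
Solving J·Δ = −F gives Δ = (-2.3314, 0.6686).
Then the next iterate is (x, y)₁ = (0.6686, 1.6686).
Re-evaluating at (0.6686, 1.6686): F = (1.493507, -1.558774), so ‖F‖₂ = 2.1588.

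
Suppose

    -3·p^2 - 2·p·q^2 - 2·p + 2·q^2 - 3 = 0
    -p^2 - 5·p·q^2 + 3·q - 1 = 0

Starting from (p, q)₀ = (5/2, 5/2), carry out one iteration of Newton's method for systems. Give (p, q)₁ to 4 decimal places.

(1.2296, 1.9652)

At (5/2, 5/2): F = (-45.5000, -77.8750).
Jacobian J = [[-6·p - 2·q^2 - 2, -4·p·q + 4·q], [-2·p - 5·q^2, -10·p·q + 3]].
At the point, J = [[-29.5000, -15.0000], [-36.2500, -59.5000]] (det J = 1211.5000).
Solving J·Δ = −F gives Δ = (-1.2704, -0.5348).
Then the next iterate is (p, q)₁ = (1.2296, 1.9652).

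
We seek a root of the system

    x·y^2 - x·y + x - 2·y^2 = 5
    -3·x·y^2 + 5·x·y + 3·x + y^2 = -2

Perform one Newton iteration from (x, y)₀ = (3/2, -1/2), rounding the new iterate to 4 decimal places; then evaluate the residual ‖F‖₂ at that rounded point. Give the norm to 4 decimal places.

1.8917

At (3/2, -1/2): F = (-2.8750, 1.8750).
Jacobian J = [[y^2 - y + 1, 2·x·y - x - 4·y], [-3·y^2 + 5·y + 3, -6·x·y + 5·x + 2·y]].
At the point, J = [[1.7500, -1.0000], [-0.2500, 11.0000]] (det J = 19.0000).
Solving J·Δ = −F gives Δ = (1.5658, -0.1349).
Then the next iterate is (x, y)₁ = (3.0658, -0.6349).
Re-evaluating at (3.0658, -0.6349): F = (0.441898, -1.839338), so ‖F‖₂ = 1.8917.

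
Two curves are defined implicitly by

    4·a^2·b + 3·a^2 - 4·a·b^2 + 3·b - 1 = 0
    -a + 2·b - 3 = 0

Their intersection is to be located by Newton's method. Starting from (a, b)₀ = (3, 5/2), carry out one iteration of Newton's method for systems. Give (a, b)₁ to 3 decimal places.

(2.106, 2.553)

At (3, 5/2): F = (48.500, -1.000).
Jacobian J = [[8·a·b + 6·a - 4·b^2, 4·a^2 - 8·a·b + 3], [-1, 2]].
At the point, J = [[53.000, -21.000], [-1.000, 2.000]] (det J = 85.000).
Solving J·Δ = −F gives Δ = (-0.894, 0.053).
Then the next iterate is (a, b)₁ = (2.106, 2.553).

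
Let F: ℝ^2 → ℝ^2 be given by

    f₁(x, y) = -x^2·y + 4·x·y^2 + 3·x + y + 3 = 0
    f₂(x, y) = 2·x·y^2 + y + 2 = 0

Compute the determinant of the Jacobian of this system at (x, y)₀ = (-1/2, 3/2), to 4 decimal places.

J = [[-2·x·y + 4·y^2 + 3, -x^2 + 8·x·y + 1], [2·y^2, 4·x·y + 1]].
At the point, J = [[13.5000, -5.2500], [4.5000, -2.0000]].
det J = -3.3750.

-3.3750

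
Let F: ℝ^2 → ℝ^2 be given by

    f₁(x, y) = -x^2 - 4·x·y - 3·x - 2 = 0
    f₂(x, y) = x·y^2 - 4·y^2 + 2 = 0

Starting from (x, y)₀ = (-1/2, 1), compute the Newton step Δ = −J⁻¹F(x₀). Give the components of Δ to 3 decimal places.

(0.120, -0.264)

At (-1/2, 1): F = (1.250, -2.500).
Jacobian J = [[-2·x - 4·y - 3, -4·x], [y^2, 2·x·y - 8·y]].
At the point, J = [[-6.000, 2.000], [1.000, -9.000]] (det J = 52.000).
Solving J·Δ = −F gives Δ = (0.120, -0.264).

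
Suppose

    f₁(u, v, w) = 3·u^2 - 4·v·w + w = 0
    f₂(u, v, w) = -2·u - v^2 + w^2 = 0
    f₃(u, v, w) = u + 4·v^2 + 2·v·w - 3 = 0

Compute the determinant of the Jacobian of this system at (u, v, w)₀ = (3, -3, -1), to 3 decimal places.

-1042.000

J = [[6·u, -4·w, -4·v + 1], [-2, -2·v, 2·w], [1, 8·v + 2·w, 2·v]].
At the point, J = [[18.000, 4.000, 13.000], [-2.000, 6.000, -2.000], [1.000, -26.000, -6.000]].
det J = -1042.000.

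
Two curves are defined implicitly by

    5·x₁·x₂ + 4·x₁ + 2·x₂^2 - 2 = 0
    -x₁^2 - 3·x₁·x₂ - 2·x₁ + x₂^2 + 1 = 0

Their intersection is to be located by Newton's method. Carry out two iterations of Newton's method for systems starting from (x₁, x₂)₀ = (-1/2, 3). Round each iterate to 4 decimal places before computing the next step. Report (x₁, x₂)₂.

(0.1342, 0.7700)

At (-1/2, 3): F = (6.5000, 15.2500).
Jacobian J = [[5·x₂ + 4, 5·x₁ + 4·x₂], [-2·x₁ - 3·x₂ - 2, -3·x₁ + 2·x₂]].
At the point, J = [[19.0000, 9.5000], [-10.0000, 7.5000]] (det J = 237.5000).
Solving J·Δ = −F gives Δ = (0.4047, -1.4937).
Then the next iterate is (x₁, x₂)₁ = (-0.0953, 1.5063).
Round to (-0.0953, 1.5063) and repeat: F = (1.438927, 3.881109), J = [[11.5315, 5.5487], [-6.3283, 3.2985]].
Δ = (0.2295, -0.7363), so (x₁, x₂)₂ = (0.1342, 0.7700).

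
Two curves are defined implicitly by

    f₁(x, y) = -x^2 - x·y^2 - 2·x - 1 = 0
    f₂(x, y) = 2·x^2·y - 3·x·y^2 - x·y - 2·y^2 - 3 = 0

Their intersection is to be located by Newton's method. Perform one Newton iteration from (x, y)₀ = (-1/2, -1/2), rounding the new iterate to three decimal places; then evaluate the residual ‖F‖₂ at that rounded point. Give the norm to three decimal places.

At (-1/2, -1/2): F = (-0.125, -3.625).
Jacobian J = [[-2·x - y^2 - 2, -2·x·y], [4·x·y - 3·y^2 - y, 2·x^2 - 6·x·y - x - 4·y]].
At the point, J = [[-1.250, -0.500], [0.750, 1.500]] (det J = -1.500).
Solving J·Δ = −F gives Δ = (-1.333, 3.083).
Then the next iterate is (x, y)₁ = (-1.833, 2.583).
Re-evaluating at (-1.833, 2.583): F = (11.53568, 42.43677), so ‖F‖₂ = 43.977.

43.977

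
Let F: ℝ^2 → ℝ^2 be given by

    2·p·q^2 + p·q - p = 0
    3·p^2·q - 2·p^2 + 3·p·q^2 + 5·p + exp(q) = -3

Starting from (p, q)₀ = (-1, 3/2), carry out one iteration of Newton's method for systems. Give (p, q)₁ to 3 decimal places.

At (-1, 3/2): F = (-5.000, -1.76831).
Jacobian J = [[2·q^2 + q - 1, 4·p·q + p], [6·p·q - 4·p + 3·q^2 + 5, 3·p^2 + 6·p·q + exp(q)]].
At the point, J = [[5.000, -7.000], [6.750, -1.51831]] (det J = 39.65845).
Solving J·Δ = −F gives Δ = (0.121, -0.628).
Then the next iterate is (p, q)₁ = (-0.879, 0.872).

(-0.879, 0.872)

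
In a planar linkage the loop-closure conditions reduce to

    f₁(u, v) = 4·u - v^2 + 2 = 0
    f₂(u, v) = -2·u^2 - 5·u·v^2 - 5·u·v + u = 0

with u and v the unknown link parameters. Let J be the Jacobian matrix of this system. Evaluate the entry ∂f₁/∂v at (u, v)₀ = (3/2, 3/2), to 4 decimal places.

-3.0000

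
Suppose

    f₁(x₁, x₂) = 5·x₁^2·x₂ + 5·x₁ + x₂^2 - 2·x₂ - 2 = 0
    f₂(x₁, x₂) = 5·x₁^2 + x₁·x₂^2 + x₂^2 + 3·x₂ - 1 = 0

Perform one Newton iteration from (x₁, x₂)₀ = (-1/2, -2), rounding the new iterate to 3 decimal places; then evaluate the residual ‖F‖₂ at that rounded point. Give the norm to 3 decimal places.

At (-1/2, -2): F = (1.000, -3.750).
Jacobian J = [[10·x₁·x₂ + 5, 5·x₁^2 + 2·x₂ - 2], [10·x₁ + x₂^2, 2·x₁·x₂ + 2·x₂ + 3]].
At the point, J = [[15.000, -4.750], [-1.000, 1.000]] (det J = 10.250).
Solving J·Δ = −F gives Δ = (1.640, 5.390).
Then the next iterate is (x₁, x₂)₁ = (1.140, 3.390).
Re-evaluating at (1.140, 3.390): F = (30.44032, 40.26109), so ‖F‖₂ = 50.473.

50.473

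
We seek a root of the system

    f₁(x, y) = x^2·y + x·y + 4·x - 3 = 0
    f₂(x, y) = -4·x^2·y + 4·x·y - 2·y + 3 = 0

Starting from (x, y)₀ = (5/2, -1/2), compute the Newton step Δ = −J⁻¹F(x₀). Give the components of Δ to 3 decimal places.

(-1.670, -0.109)

At (5/2, -1/2): F = (2.625, 11.500).
Jacobian J = [[2·x·y + y + 4, x^2 + x], [-8·x·y + 4·y, -4·x^2 + 4·x - 2]].
At the point, J = [[1.000, 8.750], [8.000, -17.000]] (det J = -87.000).
Solving J·Δ = −F gives Δ = (-1.670, -0.109).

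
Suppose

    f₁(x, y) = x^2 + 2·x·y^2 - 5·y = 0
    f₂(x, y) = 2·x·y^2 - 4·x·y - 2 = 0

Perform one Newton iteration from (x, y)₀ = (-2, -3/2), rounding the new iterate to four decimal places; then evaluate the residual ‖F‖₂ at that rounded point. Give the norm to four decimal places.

At (-2, -3/2): F = (2.5000, -23.0000).
Jacobian J = [[2·x + 2·y^2, 4·x·y - 5], [2·y^2 - 4·y, 4·x·y - 4·x]].
At the point, J = [[0.5000, 7.0000], [10.5000, 20.0000]] (det J = -63.5000).
Solving J·Δ = −F gives Δ = (3.3228, -0.5945).
Then the next iterate is (x, y)₁ = (1.3228, -2.0945).
Re-evaluating at (1.3228, -2.0945): F = (23.828363, 20.688481), so ‖F‖₂ = 31.5564.

31.5564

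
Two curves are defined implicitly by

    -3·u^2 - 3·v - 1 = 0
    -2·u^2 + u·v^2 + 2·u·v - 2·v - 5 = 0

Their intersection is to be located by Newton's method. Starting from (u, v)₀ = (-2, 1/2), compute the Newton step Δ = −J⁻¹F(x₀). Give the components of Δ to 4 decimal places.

(0.9744, -0.9359)

At (-2, 1/2): F = (-14.5000, -16.5000).
Jacobian J = [[-6·u, -3], [-4·u + v^2 + 2·v, 2·u·v + 2·u - 2]].
At the point, J = [[12.0000, -3.0000], [9.2500, -8.0000]] (det J = -68.2500).
Solving J·Δ = −F gives Δ = (0.9744, -0.9359).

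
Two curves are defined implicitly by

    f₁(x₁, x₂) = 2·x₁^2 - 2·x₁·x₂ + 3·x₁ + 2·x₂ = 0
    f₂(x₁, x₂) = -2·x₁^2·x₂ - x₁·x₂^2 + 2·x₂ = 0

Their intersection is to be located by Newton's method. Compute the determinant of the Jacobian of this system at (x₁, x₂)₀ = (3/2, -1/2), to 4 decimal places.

J = [[4·x₁ - 2·x₂ + 3, -2·x₁ + 2], [-4·x₁·x₂ - x₂^2, -2·x₁^2 - 2·x₁·x₂ + 2]].
At the point, J = [[10.0000, -1.0000], [2.7500, -1.0000]].
det J = -7.2500.

-7.2500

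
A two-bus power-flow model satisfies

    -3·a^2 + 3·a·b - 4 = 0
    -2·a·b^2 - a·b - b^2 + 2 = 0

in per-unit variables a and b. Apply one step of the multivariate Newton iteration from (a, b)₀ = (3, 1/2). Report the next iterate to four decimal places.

(1.4124, 0.5338)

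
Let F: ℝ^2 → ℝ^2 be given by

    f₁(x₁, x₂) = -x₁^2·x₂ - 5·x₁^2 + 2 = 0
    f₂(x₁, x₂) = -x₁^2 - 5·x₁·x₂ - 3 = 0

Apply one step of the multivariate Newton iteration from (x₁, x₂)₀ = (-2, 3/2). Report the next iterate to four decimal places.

(-1.1545, 0.9959)

At (-2, 3/2): F = (-24.0000, 8.0000).
Jacobian J = [[-2·x₁·x₂ - 10·x₁, -x₁^2], [-2·x₁ - 5·x₂, -5·x₁]].
At the point, J = [[26.0000, -4.0000], [-3.5000, 10.0000]] (det J = 246.0000).
Solving J·Δ = −F gives Δ = (0.8455, -0.5041).
Then the next iterate is (x₁, x₂)₁ = (-1.1545, 0.9959).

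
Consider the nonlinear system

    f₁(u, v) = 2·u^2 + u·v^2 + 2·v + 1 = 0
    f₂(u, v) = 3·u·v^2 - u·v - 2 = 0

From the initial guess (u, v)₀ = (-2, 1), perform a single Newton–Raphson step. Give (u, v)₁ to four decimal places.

At (-2, 1): F = (9.0000, -6.0000).
Jacobian J = [[4·u + v^2, 2·u·v + 2], [3·v^2 - v, 6·u·v - u]].
At the point, J = [[-7.0000, -2.0000], [2.0000, -10.0000]] (det J = 74.0000).
Solving J·Δ = −F gives Δ = (1.3784, -0.3243).
Then the next iterate is (u, v)₁ = (-0.6216, 0.6757).

(-0.6216, 0.6757)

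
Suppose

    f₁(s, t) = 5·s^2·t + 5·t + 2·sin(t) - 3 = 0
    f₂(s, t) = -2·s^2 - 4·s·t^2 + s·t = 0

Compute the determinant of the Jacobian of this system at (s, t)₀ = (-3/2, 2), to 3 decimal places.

-551.658

J = [[10·s·t, 5·s^2 + 2·cos(t) + 5], [-4·s - 4·t^2 + t, -8·s·t + s]].
At the point, J = [[-30.000, 15.41771], [-8.000, 22.500]].
det J = -551.658.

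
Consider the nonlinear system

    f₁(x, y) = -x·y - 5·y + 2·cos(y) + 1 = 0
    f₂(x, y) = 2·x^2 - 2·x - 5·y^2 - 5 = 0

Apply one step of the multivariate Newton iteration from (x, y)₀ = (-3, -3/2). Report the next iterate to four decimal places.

At (-3, -3/2): F = (4.141474, 7.7500).
Jacobian J = [[-y, -x - 2·sin(y) - 5], [4·x - 2, -10·y]].
At the point, J = [[1.5000, -0.005010], [-14.0000, 15.0000]] (det J = 22.429860).
Solving J·Δ = −F gives Δ = (-2.7713, -3.1033).
Then the next iterate is (x, y)₁ = (-5.7713, -4.6033).

(-5.7713, -4.6033)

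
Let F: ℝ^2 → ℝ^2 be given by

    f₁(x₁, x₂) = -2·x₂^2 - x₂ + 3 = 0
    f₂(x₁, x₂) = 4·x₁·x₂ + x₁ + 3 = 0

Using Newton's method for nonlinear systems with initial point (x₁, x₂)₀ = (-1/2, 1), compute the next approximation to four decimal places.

(-0.6000, 1.0000)

At (-1/2, 1): F = (0.0000, 0.5000).
Jacobian J = [[0, -4·x₂ - 1], [4·x₂ + 1, 4·x₁]].
At the point, J = [[0.0000, -5.0000], [5.0000, -2.0000]] (det J = 25.0000).
Solving J·Δ = −F gives Δ = (-0.1000, 0.0000).
Then the next iterate is (x₁, x₂)₁ = (-0.6000, 1.0000).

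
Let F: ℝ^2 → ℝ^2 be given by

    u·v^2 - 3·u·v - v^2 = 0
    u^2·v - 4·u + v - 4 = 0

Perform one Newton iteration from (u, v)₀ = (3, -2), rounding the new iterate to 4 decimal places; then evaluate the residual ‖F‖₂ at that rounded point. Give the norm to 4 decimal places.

11.9559

At (3, -2): F = (26.0000, -36.0000).
Jacobian J = [[v^2 - 3·v, 2·u·v - 3·u - 2·v], [2·u·v - 4, u^2 + 1]].
At the point, J = [[10.0000, -17.0000], [-16.0000, 10.0000]] (det J = -172.0000).
Solving J·Δ = −F gives Δ = (-2.0465, 0.3256).
Then the next iterate is (u, v)₁ = (0.9535, -1.6744).
Re-evaluating at (0.9535, -1.6744): F = (4.659253, -11.010701), so ‖F‖₂ = 11.9559.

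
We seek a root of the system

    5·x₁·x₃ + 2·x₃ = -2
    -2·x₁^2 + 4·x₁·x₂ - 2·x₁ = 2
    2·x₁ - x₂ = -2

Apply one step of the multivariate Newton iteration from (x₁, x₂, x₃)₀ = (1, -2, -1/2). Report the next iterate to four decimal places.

(2.6667, 7.3333, 0.3095)

At (1, -2, -1/2): F = (-1.5000, -14.0000, 6.0000).
Jacobian J = [[5·x₃, 0, 5·x₁ + 2], [-4·x₁ + 4·x₂ - 2, 4·x₁, 0], [2, -1, 0]].
At the point, J = [[-2.5000, 0.0000, 7.0000], [-14.0000, 4.0000, 0.0000], [2.0000, -1.0000, 0.0000]] (det J = 42.0000).
Solving J·Δ = −F gives Δ = (1.6667, 9.3333, 0.8095).
Then the next iterate is (x₁, x₂, x₃)₁ = (2.6667, 7.3333, 0.3095).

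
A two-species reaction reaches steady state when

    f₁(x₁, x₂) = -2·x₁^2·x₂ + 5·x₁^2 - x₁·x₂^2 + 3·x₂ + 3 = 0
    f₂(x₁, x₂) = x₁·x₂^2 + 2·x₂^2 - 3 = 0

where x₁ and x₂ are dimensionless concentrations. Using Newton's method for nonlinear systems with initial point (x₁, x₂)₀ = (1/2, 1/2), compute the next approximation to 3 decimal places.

(-1.549, 1.655)

At (1/2, 1/2): F = (5.375, -2.375).
Jacobian J = [[-4·x₁·x₂ + 10·x₁ - x₂^2, -2·x₁^2 - 2·x₁·x₂ + 3], [x₂^2, 2·x₁·x₂ + 4·x₂]].
At the point, J = [[3.750, 2.000], [0.250, 2.500]] (det J = 8.875).
Solving J·Δ = −F gives Δ = (-2.049, 1.155).
Then the next iterate is (x₁, x₂)₁ = (-1.549, 1.655).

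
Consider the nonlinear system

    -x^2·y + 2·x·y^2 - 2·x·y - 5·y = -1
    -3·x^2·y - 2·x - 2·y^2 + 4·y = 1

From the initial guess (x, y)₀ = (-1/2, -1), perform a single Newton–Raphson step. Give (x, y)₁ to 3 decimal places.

(-2.310, -1.524)

At (-1/2, -1): F = (4.250, -5.250).
Jacobian J = [[-2·x·y + 2·y^2 - 2·y, -x^2 + 4·x·y - 2·x - 5], [-6·x·y - 2, -3·x^2 - 4·y + 4]].
At the point, J = [[3.000, -2.250], [-5.000, 7.250]] (det J = 10.500).
Solving J·Δ = −F gives Δ = (-1.810, -0.524).
Then the next iterate is (x, y)₁ = (-2.310, -1.524).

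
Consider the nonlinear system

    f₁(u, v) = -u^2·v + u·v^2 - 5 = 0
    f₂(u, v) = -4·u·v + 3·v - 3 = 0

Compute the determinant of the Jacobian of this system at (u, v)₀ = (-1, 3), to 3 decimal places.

J = [[-2·u·v + v^2, -u^2 + 2·u·v], [-4·v, -4·u + 3]].
At the point, J = [[15.000, -7.000], [-12.000, 7.000]].
det J = 21.000.

21.000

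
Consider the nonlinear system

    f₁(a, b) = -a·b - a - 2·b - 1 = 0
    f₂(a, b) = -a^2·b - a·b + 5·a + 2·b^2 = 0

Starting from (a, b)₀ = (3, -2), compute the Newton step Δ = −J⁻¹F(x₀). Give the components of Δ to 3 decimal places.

At (3, -2): F = (6.000, 47.000).
Jacobian J = [[-b - 1, -a - 2], [-2·a·b - b + 5, -a^2 - a + 4·b]].
At the point, J = [[1.000, -5.000], [19.000, -20.000]] (det J = 75.000).
Solving J·Δ = −F gives Δ = (-1.533, 0.893).

(-1.533, 0.893)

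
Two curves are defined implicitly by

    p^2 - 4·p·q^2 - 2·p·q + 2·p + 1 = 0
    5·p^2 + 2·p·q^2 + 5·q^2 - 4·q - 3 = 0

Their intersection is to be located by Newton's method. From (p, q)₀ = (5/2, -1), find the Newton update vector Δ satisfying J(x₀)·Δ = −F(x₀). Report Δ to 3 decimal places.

(-1.539, 0.030)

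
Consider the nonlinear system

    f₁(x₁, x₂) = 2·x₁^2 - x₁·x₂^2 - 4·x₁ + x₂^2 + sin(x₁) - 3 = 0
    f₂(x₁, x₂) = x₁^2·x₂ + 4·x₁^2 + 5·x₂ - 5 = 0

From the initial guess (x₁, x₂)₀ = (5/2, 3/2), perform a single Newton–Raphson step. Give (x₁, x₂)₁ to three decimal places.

At (5/2, 3/2): F = (-3.27653, 36.875).
Jacobian J = [[4·x₁ - x₂^2 + cos(x₁) - 4, -2·x₁·x₂ + 2·x₂], [2·x₁·x₂ + 8·x₁, x₁^2 + 5]].
At the point, J = [[2.94886, -4.500], [27.500, 11.250]] (det J = 156.92463).
Solving J·Δ = −F gives Δ = (-0.823, -1.267).
Then the next iterate is (x₁, x₂)₁ = (1.677, 0.233).

(1.677, 0.233)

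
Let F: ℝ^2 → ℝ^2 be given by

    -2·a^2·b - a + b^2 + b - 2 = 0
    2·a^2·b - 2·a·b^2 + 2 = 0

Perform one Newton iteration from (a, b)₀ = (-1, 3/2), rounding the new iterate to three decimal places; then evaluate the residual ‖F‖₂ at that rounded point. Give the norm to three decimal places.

3.485

At (-1, 3/2): F = (-0.250, 9.500).
Jacobian J = [[-4·a·b - 1, -2·a^2 + 2·b + 1], [4·a·b - 2·b^2, 2·a^2 - 4·a·b]].
At the point, J = [[5.000, 2.000], [-10.500, 8.000]] (det J = 61.000).
Solving J·Δ = −F gives Δ = (0.344, -0.736).
Then the next iterate is (a, b)₁ = (-0.656, 0.764).
Re-evaluating at (-0.656, 0.764): F = (-0.65386, 3.42336), so ‖F‖₂ = 3.485.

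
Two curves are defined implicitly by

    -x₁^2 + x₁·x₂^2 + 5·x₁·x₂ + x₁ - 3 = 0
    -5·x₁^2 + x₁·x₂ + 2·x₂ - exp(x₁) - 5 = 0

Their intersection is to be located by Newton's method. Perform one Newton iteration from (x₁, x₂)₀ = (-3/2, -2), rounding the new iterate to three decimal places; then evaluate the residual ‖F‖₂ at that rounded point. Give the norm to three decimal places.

10.635

At (-3/2, -2): F = (2.250, -17.47313).
Jacobian J = [[-2·x₁ + x₂^2 + 5·x₂ + 1, 2·x₁·x₂ + 5·x₁], [-10·x₁ + x₂ - exp(x₁), x₁ + 2]].
At the point, J = [[-2.000, -1.500], [12.77687, 0.500]] (det J = 18.16530).
Solving J·Δ = −F gives Δ = (1.381, -0.341).
Then the next iterate is (x₁, x₂)₁ = (-0.119, -2.341).
Re-evaluating at (-0.119, -2.341): F = (-2.39242, -10.36203), so ‖F‖₂ = 10.635.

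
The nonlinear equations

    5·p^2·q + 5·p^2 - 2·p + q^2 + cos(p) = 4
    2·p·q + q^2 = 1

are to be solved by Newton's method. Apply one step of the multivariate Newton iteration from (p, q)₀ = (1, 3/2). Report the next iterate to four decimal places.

(0.8565, 0.7361)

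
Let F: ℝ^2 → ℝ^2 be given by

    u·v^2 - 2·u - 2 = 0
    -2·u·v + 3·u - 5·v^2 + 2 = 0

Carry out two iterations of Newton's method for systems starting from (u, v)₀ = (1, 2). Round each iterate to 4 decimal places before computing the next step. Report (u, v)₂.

At (1, 2): F = (0.0000, -19.0000).
Jacobian J = [[v^2 - 2, 2·u·v], [-2·v + 3, -2·u - 10·v]].
At the point, J = [[2.0000, 4.0000], [-1.0000, -22.0000]] (det J = -40.0000).
Solving J·Δ = −F gives Δ = (1.9000, -0.9500).
Then the next iterate is (u, v)₁ = (2.9000, 1.0500).
Round to (2.9000, 1.0500) and repeat: F = (-4.602750, -0.9025), J = [[-0.8975, 6.0900], [0.9000, -16.3000]].
Δ = (-8.8018, -0.5414), so (u, v)₂ = (-5.9018, 0.5086).

(-5.9018, 0.5086)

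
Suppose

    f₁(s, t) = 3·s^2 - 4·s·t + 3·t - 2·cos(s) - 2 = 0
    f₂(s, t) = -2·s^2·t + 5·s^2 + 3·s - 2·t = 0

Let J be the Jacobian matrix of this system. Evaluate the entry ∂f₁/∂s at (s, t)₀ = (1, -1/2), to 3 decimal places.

9.683

∂f₁/∂s = 6·s - 4·t + 2·sin(s).
At (1, -1/2) this is 9.683.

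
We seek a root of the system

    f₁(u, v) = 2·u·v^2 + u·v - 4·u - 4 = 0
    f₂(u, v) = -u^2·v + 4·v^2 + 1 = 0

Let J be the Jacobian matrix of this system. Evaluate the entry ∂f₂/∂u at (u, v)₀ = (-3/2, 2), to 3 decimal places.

∂f₂/∂u = -2·u·v.
At (-3/2, 2) this is 6.000.

6.000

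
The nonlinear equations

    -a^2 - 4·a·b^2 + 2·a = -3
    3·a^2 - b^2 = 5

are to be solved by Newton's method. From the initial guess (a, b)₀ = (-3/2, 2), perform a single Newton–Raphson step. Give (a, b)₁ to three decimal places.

At (-3/2, 2): F = (21.750, -2.250).
Jacobian J = [[-2·a - 4·b^2 + 2, -8·a·b], [6·a, -2·b]].
At the point, J = [[-11.000, 24.000], [-9.000, -4.000]] (det J = 260.000).
Solving J·Δ = −F gives Δ = (0.127, -0.848).
Then the next iterate is (a, b)₁ = (-1.373, 1.152).

(-1.373, 1.152)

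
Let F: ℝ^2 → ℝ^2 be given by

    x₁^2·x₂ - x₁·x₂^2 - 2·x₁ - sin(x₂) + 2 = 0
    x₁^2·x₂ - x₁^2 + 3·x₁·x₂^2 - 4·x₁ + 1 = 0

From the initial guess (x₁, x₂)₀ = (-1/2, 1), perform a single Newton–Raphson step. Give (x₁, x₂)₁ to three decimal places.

At (-1/2, 1): F = (2.90853, 1.500).
Jacobian J = [[2·x₁·x₂ - x₂^2 - 2, x₁^2 - 2·x₁·x₂ - cos(x₂)], [2·x₁·x₂ - 2·x₁ + 3·x₂^2 - 4, x₁^2 + 6·x₁·x₂]].
At the point, J = [[-4.000, 0.70970], [-1.000, -2.750]] (det J = 11.70970).
Solving J·Δ = −F gives Δ = (0.774, 0.264).
Then the next iterate is (x₁, x₂)₁ = (0.274, 1.264).

(0.274, 1.264)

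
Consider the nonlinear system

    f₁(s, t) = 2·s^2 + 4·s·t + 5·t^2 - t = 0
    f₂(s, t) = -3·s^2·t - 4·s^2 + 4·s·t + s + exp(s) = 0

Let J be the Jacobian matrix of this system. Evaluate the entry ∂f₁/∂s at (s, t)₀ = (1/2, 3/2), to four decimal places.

∂f₁/∂s = 4·s + 4·t.
At (1/2, 3/2) this is 8.0000.

8.0000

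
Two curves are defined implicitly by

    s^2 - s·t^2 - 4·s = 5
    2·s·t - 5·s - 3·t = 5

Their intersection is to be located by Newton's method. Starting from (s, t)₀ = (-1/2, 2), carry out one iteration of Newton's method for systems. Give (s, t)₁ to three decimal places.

(-1.132, -0.467)

At (-1/2, 2): F = (-0.750, -10.500).
Jacobian J = [[2·s - t^2 - 4, -2·s·t], [2·t - 5, 2·s - 3]].
At the point, J = [[-9.000, 2.000], [-1.000, -4.000]] (det J = 38.000).
Solving J·Δ = −F gives Δ = (-0.632, -2.467).
Then the next iterate is (s, t)₁ = (-1.132, -0.467).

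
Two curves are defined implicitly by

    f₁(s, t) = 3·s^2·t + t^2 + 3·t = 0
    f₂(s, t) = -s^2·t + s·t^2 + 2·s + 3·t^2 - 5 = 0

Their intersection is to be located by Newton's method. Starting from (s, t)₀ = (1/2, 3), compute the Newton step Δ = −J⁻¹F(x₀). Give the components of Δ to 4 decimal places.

At (1/2, 3): F = (20.2500, 26.7500).
Jacobian J = [[6·s·t, 3·s^2 + 2·t + 3], [-2·s·t + t^2 + 2, -s^2 + 2·s·t + 6·t]].
At the point, J = [[9.0000, 9.7500], [8.0000, 20.7500]] (det J = 108.7500).
Solving J·Δ = −F gives Δ = (-1.4655, -0.7241).

(-1.4655, -0.7241)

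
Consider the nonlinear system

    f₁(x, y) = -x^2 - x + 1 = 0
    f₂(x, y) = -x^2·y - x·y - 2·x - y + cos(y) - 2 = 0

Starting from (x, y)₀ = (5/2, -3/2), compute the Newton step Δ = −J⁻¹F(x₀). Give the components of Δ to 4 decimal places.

At (5/2, -3/2): F = (-7.7500, 7.695737).
Jacobian J = [[-2·x - 1, 0], [-2·x·y - y - 2, -x^2 - x - sin(y) - 1]].
At the point, J = [[-6.0000, 0.0000], [7.0000, -8.752505]] (det J = 52.515030).
Solving J·Δ = −F gives Δ = (-1.2917, -0.1538).

(-1.2917, -0.1538)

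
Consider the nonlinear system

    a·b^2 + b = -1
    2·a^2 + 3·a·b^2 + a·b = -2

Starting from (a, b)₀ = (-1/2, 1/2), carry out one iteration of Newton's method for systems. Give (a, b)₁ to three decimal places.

At (-1/2, 1/2): F = (1.375, 1.875).
Jacobian J = [[b^2, 2·a·b + 1], [4·a + 3·b^2 + b, 6·a·b + a]].
At the point, J = [[0.250, 0.500], [-0.750, -2.000]] (det J = -0.125).
Solving J·Δ = −F gives Δ = (-29.500, 12.000).
Then the next iterate is (a, b)₁ = (-30.000, 12.500).

(-30.000, 12.500)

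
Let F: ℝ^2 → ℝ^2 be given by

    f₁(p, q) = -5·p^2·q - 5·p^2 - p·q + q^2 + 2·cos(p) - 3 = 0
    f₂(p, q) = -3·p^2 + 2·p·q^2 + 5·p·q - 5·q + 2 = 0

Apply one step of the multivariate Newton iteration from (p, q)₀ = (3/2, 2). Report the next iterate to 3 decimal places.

At (3/2, 2): F = (-35.60853, 12.250).
Jacobian J = [[-10·p·q - 10·p - q - 2·sin(p), -5·p^2 - p + 2·q], [-6·p + 2·q^2 + 5·q, 4·p·q + 5·p - 5]].
At the point, J = [[-48.99499, -8.750], [9.000, 14.500]] (det J = -631.67735).
Solving J·Δ = −F gives Δ = (-0.648, -0.443).
Then the next iterate is (p, q)₁ = (0.852, 1.557).

(0.852, 1.557)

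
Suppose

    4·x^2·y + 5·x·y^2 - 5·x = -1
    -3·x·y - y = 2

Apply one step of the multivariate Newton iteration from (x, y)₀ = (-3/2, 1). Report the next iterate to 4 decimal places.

(-0.7667, 1.2000)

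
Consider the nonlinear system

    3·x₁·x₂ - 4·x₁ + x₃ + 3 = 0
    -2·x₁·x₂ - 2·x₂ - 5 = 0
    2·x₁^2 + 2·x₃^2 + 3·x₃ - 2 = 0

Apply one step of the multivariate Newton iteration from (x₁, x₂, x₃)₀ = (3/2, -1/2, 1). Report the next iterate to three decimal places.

At (3/2, -1/2, 1): F = (-4.250, -2.500, 7.500).
Jacobian J = [[3·x₂ - 4, 3·x₁, 1], [-2·x₂, -2·x₁ - 2, 0], [4·x₁, 0, 4·x₃ + 3]].
At the point, J = [[-5.500, 4.500, 1.000], [1.000, -5.000, 0.000], [6.000, 0.000, 7.000]] (det J = 191.000).
Solving J·Δ = −F gives Δ = (-1.387, -0.777, 0.118).
Then the next iterate is (x₁, x₂, x₃)₁ = (0.113, -1.277, 1.118).

(0.113, -1.277, 1.118)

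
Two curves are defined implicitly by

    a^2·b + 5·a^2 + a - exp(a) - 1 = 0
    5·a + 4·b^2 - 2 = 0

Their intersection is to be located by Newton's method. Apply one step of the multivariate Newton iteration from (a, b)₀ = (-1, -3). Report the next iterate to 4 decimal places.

(-0.7340, -1.7362)

At (-1, -3): F = (-0.367879, 29.0000).
Jacobian J = [[2·a·b + 10·a - exp(a) + 1, a^2], [5, 8·b]].
At the point, J = [[-3.367879, 1.0000], [5.0000, -24.0000]] (det J = 75.829107).
Solving J·Δ = −F gives Δ = (0.2660, 1.2638).
Then the next iterate is (a, b)₁ = (-0.7340, -1.7362).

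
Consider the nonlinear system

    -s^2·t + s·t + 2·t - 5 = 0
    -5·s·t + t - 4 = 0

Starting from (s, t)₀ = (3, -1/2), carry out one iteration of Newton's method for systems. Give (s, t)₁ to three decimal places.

(5.160, 0.100)

At (3, -1/2): F = (-3.000, 3.000).
Jacobian J = [[-2·s·t + t, -s^2 + s + 2], [-5·t, -5·s + 1]].
At the point, J = [[2.500, -4.000], [2.500, -14.000]] (det J = -25.000).
Solving J·Δ = −F gives Δ = (2.160, 0.600).
Then the next iterate is (s, t)₁ = (5.160, 0.100).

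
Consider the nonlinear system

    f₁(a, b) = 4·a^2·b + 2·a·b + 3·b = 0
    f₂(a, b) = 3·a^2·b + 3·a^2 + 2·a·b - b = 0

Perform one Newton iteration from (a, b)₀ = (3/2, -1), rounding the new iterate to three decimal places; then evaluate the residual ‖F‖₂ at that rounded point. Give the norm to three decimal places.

4.568

At (3/2, -1): F = (-15.000, -2.000).
Jacobian J = [[8·a·b + 2·b, 4·a^2 + 2·a + 3], [6·a·b + 6·a + 2·b, 3·a^2 + 2·a - 1]].
At the point, J = [[-14.000, 15.000], [-2.000, 8.750]] (det J = -92.500).
Solving J·Δ = −F gives Δ = (-1.095, -0.022).
Then the next iterate is (a, b)₁ = (0.405, -1.022).
Re-evaluating at (0.405, -1.022): F = (-4.56435, 0.18335), so ‖F‖₂ = 4.568.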